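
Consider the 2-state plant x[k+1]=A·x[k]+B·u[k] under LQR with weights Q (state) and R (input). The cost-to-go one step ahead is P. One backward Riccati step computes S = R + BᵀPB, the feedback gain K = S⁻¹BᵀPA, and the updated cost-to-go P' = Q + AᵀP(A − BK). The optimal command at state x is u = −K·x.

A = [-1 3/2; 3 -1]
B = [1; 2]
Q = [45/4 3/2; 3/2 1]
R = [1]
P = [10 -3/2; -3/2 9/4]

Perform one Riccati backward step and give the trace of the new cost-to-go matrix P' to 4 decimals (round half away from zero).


BᵀP = [7.0000 3.0000]
S = R + BᵀPB = [1] + [13.0000] = [14.0000]
BᵀPA = [2.0000 7.5000]
K = S⁻¹·BᵀPA = [0.1429 0.5357]
A−BK = [-1.1429 0.9643; 2.7143 -2.0714]
AᵀP(A−BK) = [38.9643 -31.0714; -31.0714 25.2321]
P' = Q + AᵀP(A−BK) = [50.2143 -29.5714; -29.5714 26.2321]
tr(P') = 76.4464

76.4464


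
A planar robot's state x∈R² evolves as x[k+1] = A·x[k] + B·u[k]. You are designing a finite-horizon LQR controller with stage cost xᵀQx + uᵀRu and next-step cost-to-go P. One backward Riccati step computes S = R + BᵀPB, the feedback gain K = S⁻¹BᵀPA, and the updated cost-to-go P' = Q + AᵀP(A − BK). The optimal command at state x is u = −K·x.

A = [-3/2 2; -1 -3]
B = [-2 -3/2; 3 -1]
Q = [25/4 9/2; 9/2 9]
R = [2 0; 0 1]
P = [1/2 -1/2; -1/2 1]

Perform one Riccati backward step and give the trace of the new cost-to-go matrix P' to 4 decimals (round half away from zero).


BᵀP = [-2.5000 4.0000; -0.2500 -0.2500]
S = R + BᵀPB = [2 0; 0 1] + [17.0000 -0.2500; -0.2500 0.6250] = [19.0000 -0.2500; -0.2500 1.6250]
BᵀPA = [-0.2500 -17.0000; 0.6250 0.2500]
K = S⁻¹·BᵀPA = [-0.0081 -0.8945; 0.3834 0.0162]
A−BK = [-0.9412 0.2353; -0.5923 -0.3002]
AᵀP(A−BK) = [0.3834 0.0162; 0.0162 1.7890]
P' = Q + AᵀP(A−BK) = [6.6334 4.5162; 4.5162 10.7890]
tr(P') = 17.4224

17.4224


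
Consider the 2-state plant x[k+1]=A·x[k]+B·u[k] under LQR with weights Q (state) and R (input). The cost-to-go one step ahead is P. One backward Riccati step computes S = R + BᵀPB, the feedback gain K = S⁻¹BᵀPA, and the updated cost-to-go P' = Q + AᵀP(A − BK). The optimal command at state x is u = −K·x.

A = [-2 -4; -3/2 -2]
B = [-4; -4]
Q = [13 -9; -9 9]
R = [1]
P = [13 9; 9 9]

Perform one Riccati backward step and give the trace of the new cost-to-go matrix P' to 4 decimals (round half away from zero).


BᵀP = [-88.0000 -72.0000]
S = R + BᵀPB = [1] + [640.0000] = [641.0000]
BᵀPA = [284.0000 496.0000]
K = S⁻¹·BᵀPA = [0.4431 0.7738]
A−BK = [-0.2278 -0.9048; 0.2722 1.0952]
AᵀP(A−BK) = [0.4216 1.2434; 1.2434 4.1997]
P' = Q + AᵀP(A−BK) = [13.4216 -7.7566; -7.7566 13.1997]
tr(P') = 26.6213

26.6213


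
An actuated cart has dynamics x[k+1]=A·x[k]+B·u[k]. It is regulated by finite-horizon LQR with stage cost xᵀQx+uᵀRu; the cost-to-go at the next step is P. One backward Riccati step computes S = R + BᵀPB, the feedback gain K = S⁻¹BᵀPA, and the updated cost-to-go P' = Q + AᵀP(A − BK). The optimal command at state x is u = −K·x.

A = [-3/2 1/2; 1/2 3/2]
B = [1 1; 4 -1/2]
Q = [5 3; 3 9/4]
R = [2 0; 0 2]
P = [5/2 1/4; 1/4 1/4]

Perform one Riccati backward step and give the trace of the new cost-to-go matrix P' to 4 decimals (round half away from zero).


BᵀP = [3.5000 1.2500; 2.3750 0.1250]
S = R + BᵀPB = [2 0; 0 2] + [8.5000 2.8750; 2.8750 2.3125] = [10.5000 2.8750; 2.8750 4.3125]
BᵀPA = [-4.6250 3.6250; -3.5000 1.3750]
K = S⁻¹·BᵀPA = [-0.2670 0.3155; -0.6336 0.1085]
A−BK = [-0.5994 0.0760; 1.2512 0.2921]
AᵀP(A−BK) = [1.8601 -0.3485; -0.3485 0.2695]
P' = Q + AᵀP(A−BK) = [6.8601 2.6515; 2.6515 2.5195]
tr(P') = 9.3796

9.3796


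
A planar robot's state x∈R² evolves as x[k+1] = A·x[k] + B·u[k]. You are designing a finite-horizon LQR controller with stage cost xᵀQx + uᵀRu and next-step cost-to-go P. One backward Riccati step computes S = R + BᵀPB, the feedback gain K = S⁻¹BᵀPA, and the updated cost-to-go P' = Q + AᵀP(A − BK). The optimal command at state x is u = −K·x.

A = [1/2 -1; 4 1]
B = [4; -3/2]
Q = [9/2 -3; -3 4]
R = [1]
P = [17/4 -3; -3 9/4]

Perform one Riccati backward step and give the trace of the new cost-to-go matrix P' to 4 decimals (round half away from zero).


BᵀP = [21.5000 -15.3750]
S = R + BᵀPB = [1] + [109.0625] = [110.0625]
BᵀPA = [-50.7500 -36.8750]
K = S⁻¹·BᵀPA = [-0.4611 -0.3350]
A−BK = [2.3444 0.3401; 3.3083 0.4974]
AᵀP(A−BK) = [1.6616 0.3719; 0.3719 0.1455]
P' = Q + AᵀP(A−BK) = [6.1616 -2.6281; -2.6281 4.1455]
tr(P') = 10.3071

10.3071


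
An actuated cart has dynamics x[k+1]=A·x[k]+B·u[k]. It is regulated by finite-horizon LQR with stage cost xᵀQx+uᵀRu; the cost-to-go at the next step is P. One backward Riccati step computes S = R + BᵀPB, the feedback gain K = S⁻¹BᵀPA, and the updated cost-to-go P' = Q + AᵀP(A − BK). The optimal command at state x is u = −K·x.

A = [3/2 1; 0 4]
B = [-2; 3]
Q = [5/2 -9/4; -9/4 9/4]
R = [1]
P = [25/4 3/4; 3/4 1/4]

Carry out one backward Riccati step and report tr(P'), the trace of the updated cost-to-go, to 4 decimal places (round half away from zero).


BᵀP = [-10.2500 -0.7500]
S = R + BᵀPB = [1] + [18.2500] = [19.2500]
BᵀPA = [-15.3750 -13.2500]
K = S⁻¹·BᵀPA = [-0.7987 -0.6883]
A−BK = [-0.0974 -0.3766; 2.3961 6.0649]
AᵀP(A−BK) = [1.7825 3.2922; 3.2922 7.1299]
P' = Q + AᵀP(A−BK) = [4.2825 1.0422; 1.0422 9.3799]
tr(P') = 13.6623

13.6623


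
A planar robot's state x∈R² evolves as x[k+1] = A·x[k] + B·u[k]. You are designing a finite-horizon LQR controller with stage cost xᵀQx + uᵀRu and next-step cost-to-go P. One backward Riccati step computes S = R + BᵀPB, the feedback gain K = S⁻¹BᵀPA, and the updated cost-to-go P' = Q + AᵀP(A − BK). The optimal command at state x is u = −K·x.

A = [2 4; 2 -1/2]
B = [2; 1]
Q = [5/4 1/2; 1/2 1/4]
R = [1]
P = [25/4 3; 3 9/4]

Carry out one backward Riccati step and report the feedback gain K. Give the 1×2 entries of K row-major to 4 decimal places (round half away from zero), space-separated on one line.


1.1801 1.4379

BᵀP = [15.5000 8.2500]
S = R + BᵀPB = [1] + [39.2500] = [40.2500]
BᵀPA = [47.5000 57.8750]
K = S⁻¹·BᵀPA = [1.1801 1.4379]
A−BK = [-0.3602 1.1242; 0.8199 -1.9379]
AᵀP(A−BK) = [1.9441 0.4503; 0.4503 5.3447]
P' = Q + AᵀP(A−BK) = [3.1941 0.9503; 0.9503 5.5947]
tr(P') = 8.7888


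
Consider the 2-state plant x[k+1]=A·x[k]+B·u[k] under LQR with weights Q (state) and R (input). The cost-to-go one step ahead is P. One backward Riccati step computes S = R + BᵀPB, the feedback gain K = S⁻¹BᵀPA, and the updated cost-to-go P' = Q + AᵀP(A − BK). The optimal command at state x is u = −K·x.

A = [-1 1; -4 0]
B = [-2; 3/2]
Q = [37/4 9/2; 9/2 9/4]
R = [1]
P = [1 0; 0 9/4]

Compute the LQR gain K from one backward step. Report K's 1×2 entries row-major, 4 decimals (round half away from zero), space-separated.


-1.1429 -0.1988

BᵀP = [-2.0000 3.3750]
S = R + BᵀPB = [1] + [9.0625] = [10.0625]
BᵀPA = [-11.5000 -2.0000]
K = S⁻¹·BᵀPA = [-1.1429 -0.1988]
A−BK = [-3.2857 0.6025; -2.2857 0.2981]
AᵀP(A−BK) = [23.8571 -3.2857; -3.2857 0.6025]
P' = Q + AᵀP(A−BK) = [33.1071 1.2143; 1.2143 2.8525]
tr(P') = 35.9596


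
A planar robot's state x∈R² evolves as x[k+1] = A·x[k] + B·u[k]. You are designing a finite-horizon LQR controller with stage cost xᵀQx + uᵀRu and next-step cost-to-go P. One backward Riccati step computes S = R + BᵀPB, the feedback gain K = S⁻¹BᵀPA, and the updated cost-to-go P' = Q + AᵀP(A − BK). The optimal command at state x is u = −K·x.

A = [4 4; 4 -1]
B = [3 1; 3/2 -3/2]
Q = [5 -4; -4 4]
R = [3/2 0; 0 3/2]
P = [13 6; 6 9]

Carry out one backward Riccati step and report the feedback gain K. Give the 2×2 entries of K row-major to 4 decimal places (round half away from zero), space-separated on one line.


BᵀP = [48.0000 31.5000; 4.0000 -7.5000]
S = R + BᵀPB = [3/2 0; 0 3/2] + [191.2500 0.7500; 0.7500 15.2500] = [192.7500 0.7500; 0.7500 16.7500]
BᵀPA = [318.0000 160.5000; -14.0000 23.5000]
K = S⁻¹·BᵀPA = [1.6533 0.8274; -0.9099 1.3659]
A−BK = [-0.0502 0.1520; 0.1552 -0.1921]
AᵀP(A−BK) = [5.4981 0.0195; 0.0195 4.1076]
P' = Q + AᵀP(A−BK) = [10.4981 -3.9805; -3.9805 8.1076]
tr(P') = 18.6057

1.6533 0.8274 -0.9099 1.3659


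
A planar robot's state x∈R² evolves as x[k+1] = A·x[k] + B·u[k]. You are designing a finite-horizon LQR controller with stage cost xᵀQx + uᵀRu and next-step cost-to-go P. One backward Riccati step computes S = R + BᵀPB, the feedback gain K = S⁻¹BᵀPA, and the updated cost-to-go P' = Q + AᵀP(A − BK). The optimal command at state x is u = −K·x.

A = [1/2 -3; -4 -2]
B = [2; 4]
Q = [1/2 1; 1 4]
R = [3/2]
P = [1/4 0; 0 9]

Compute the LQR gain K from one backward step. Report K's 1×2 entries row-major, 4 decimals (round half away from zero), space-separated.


-0.9812 -0.5017

BᵀP = [0.5000 36.0000]
S = R + BᵀPB = [3/2] + [145.0000] = [146.5000]
BᵀPA = [-143.7500 -73.5000]
K = S⁻¹·BᵀPA = [-0.9812 -0.5017]
A−BK = [2.4625 -1.9966; -0.0751 0.0068]
AᵀP(A−BK) = [3.0109 -0.4953; -0.4953 1.3746]
P' = Q + AᵀP(A−BK) = [3.5109 0.5047; 0.5047 5.3746]
tr(P') = 8.8855


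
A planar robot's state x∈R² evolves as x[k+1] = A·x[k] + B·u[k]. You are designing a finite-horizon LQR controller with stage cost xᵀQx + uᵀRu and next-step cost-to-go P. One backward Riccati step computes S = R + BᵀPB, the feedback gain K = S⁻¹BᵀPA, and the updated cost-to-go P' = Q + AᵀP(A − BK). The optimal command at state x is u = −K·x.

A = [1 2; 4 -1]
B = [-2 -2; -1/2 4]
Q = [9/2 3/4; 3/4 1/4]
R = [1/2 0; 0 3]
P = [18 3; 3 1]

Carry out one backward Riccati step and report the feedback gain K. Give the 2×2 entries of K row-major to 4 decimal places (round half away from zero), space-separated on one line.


-1.1799 -0.7019 0.6004 -0.2700

BᵀP = [-37.5000 -6.5000; -24.0000 -2.0000]
S = R + BᵀPB = [1/2 0; 0 3] + [78.2500 49.0000; 49.0000 40.0000] = [78.7500 49.0000; 49.0000 43.0000]
BᵀPA = [-63.5000 -68.5000; -32.0000 -46.0000]
K = S⁻¹·BᵀPA = [-1.1799 -0.7019; 0.6004 -0.2700]
A−BK = [-0.1591 0.0563; 1.0086 -0.2710]
AᵀP(A−BK) = [2.2875 -0.2071; -0.2071 0.5039]
P' = Q + AᵀP(A−BK) = [6.7875 0.5429; 0.5429 0.7539]
tr(P') = 7.5414


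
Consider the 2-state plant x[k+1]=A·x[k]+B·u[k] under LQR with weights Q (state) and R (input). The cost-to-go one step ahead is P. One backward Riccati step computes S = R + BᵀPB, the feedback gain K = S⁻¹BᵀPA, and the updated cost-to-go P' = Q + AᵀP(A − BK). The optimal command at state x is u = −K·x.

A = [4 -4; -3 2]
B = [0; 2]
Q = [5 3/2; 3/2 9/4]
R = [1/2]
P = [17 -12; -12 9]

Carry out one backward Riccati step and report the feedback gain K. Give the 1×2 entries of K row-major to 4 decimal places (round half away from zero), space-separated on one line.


BᵀP = [-24.0000 18.0000]
S = R + BᵀPB = [1/2] + [36.0000] = [36.5000]
BᵀPA = [-150.0000 132.0000]
K = S⁻¹·BᵀPA = [-4.1096 3.6164]
A−BK = [4.0000 -4.0000; 5.2192 -5.2329]
AᵀP(A−BK) = [24.5616 -23.5342; -23.5342 22.6301]
P' = Q + AᵀP(A−BK) = [29.5616 -22.0342; -22.0342 24.8801]
tr(P') = 54.4418

-4.1096 3.6164


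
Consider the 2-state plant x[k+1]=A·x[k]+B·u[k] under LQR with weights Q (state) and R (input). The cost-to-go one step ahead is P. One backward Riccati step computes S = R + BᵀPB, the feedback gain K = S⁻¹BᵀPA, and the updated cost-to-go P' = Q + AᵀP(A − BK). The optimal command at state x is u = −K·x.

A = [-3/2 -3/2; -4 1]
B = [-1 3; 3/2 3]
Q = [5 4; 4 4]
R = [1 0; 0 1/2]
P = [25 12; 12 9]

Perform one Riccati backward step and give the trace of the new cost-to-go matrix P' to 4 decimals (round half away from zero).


BᵀP = [-7.0000 1.5000; 111.0000 63.0000]
S = R + BᵀPB = [1 0; 0 1/2] + [9.2500 -16.5000; -16.5000 522.0000] = [10.2500 -16.5000; -16.5000 522.5000]
BᵀPA = [4.5000 12.0000; -418.5000 -103.5000]
K = S⁻¹·BᵀPA = [-0.8959 0.8975; -0.8292 -0.1697]
A−BK = [0.0919 -0.0933; -0.1685 0.1630]
AᵀP(A−BK) = [1.2414 -0.8268; -0.8268 0.9116]
P' = Q + AᵀP(A−BK) = [6.2414 3.1732; 3.1732 4.9116]
tr(P') = 11.1530

11.1530


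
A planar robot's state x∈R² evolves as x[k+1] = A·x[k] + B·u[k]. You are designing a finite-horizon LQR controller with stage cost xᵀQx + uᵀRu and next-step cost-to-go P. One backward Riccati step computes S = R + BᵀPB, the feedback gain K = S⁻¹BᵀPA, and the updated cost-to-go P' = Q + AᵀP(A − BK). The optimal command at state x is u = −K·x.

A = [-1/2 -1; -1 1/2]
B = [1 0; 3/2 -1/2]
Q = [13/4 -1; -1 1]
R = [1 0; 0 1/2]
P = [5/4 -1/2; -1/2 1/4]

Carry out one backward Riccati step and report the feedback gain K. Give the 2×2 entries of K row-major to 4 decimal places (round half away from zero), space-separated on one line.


-0.0957 -0.4043 0.0106 -0.5106

BᵀP = [0.5000 -0.1250; 0.2500 -0.1250]
S = R + BᵀPB = [1 0; 0 1/2] + [0.3125 0.0625; 0.0625 0.0625] = [1.3125 0.0625; 0.0625 0.5625]
BᵀPA = [-0.1250 -0.5625; 0.0000 -0.3125]
K = S⁻¹·BᵀPA = [-0.0957 -0.4043; 0.0106 -0.5106]
A−BK = [-0.4043 -0.5957; -0.8511 0.8511]
AᵀP(A−BK) = [0.0505 0.0745; 0.0745 1.4255]
P' = Q + AᵀP(A−BK) = [3.3005 -0.9255; -0.9255 2.4255]
tr(P') = 5.7261


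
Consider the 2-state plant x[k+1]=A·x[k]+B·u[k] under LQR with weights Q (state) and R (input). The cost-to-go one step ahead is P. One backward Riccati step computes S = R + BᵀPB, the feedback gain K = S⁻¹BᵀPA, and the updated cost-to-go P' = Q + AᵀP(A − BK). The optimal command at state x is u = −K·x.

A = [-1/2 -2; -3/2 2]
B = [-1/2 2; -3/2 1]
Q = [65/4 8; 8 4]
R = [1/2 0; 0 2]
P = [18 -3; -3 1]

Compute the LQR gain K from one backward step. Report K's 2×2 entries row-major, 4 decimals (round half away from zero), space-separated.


0.6585 -1.2683 -0.0488 -1.3875

BᵀP = [-4.5000 0.0000; 33.0000 -5.0000]
S = R + BᵀPB = [1/2 0; 0 2] + [2.2500 -9.0000; -9.0000 61.0000] = [2.7500 -9.0000; -9.0000 63.0000]
BᵀPA = [2.2500 9.0000; -9.0000 -76.0000]
K = S⁻¹·BᵀPA = [0.6585 -1.2683; -0.0488 -1.3875]
A−BK = [-0.0732 0.1409; -0.4634 1.4851]
AᵀP(A−BK) = [0.3293 -0.6341; -0.6341 5.9621]
P' = Q + AᵀP(A−BK) = [16.5793 7.3659; 7.3659 9.9621]
tr(P') = 26.5413


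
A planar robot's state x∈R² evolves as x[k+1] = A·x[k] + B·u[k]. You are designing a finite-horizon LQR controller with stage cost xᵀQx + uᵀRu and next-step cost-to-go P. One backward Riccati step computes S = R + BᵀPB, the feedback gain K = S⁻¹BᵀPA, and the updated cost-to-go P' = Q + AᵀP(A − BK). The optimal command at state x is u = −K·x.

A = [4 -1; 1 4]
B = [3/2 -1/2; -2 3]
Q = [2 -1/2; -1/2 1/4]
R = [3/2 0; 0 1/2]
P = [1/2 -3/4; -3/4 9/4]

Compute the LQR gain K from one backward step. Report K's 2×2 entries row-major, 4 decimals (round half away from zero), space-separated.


0.5379 -0.2934 0.2943 1.1122

BᵀP = [2.2500 -5.6250; -2.5000 7.1250]
S = R + BᵀPB = [3/2 0; 0 1/2] + [14.6250 -18.0000; -18.0000 22.6250] = [16.1250 -18.0000; -18.0000 23.1250]
BᵀPA = [3.3750 -24.7500; -2.8750 31.0000]
K = S⁻¹·BᵀPA = [0.5379 -0.2934; 0.2943 1.1122]
A−BK = [3.3404 -0.0038; 1.1927 0.0767]
AᵀP(A−BK) = [3.2809 -0.0623; -0.0623 0.7613]
P' = Q + AᵀP(A−BK) = [5.2809 -0.5623; -0.5623 1.0113]
tr(P') = 6.2922


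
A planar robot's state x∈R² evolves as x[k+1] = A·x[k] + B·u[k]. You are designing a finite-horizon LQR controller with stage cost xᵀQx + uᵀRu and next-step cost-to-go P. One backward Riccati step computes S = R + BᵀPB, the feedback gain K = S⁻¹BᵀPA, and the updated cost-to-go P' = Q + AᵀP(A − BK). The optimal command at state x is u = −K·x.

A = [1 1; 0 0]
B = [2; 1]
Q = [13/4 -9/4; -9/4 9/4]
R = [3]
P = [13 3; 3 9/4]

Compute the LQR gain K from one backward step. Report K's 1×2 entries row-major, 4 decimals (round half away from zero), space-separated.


BᵀP = [29.0000 8.2500]
S = R + BᵀPB = [3] + [66.2500] = [69.2500]
BᵀPA = [29.0000 29.0000]
K = S⁻¹·BᵀPA = [0.4188 0.4188]
A−BK = [0.1625 0.1625; -0.4188 -0.4188]
AᵀP(A−BK) = [0.8556 0.8556; 0.8556 0.8556]
P' = Q + AᵀP(A−BK) = [4.1056 -1.3944; -1.3944 3.1056]
tr(P') = 7.2112

0.4188 0.4188


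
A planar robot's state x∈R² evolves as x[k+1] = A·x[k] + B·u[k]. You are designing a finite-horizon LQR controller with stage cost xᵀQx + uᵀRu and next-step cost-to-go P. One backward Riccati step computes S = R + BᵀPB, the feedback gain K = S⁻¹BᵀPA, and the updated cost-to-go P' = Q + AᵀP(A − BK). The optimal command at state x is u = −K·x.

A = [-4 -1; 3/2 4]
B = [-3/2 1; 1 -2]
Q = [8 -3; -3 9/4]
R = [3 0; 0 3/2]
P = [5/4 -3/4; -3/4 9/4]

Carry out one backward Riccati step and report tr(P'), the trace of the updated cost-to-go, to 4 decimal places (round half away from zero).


BᵀP = [-2.6250 3.3750; 2.7500 -5.2500]
S = R + BᵀPB = [3 0; 0 3/2] + [7.3125 -9.3750; -9.3750 13.2500] = [10.3125 -9.3750; -9.3750 14.7500]
BᵀPA = [15.5625 16.1250; -18.8750 -23.7500]
K = S⁻¹·BᵀPA = [0.8190 0.2365; -0.7591 -1.4599]
A−BK = [-2.0124 0.8146; -0.8372 0.8438]
AᵀP(A−BK) = [6.9887 0.3898; 0.3898 4.7650]
P' = Q + AᵀP(A−BK) = [14.9887 -2.6102; -2.6102 7.0150]
tr(P') = 22.0036

22.0036


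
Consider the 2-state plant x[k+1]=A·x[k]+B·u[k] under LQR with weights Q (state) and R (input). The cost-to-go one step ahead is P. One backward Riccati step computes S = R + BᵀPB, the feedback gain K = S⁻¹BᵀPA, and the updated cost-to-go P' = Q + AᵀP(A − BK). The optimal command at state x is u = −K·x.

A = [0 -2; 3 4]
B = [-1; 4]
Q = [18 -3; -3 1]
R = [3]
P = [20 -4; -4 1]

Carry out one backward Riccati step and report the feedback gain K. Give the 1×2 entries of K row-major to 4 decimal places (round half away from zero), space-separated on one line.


0.3380 1.4648

BᵀP = [-36.0000 8.0000]
S = R + BᵀPB = [3] + [68.0000] = [71.0000]
BᵀPA = [24.0000 104.0000]
K = S⁻¹·BᵀPA = [0.3380 1.4648]
A−BK = [0.3380 -0.5352; 1.6479 -1.8592]
AᵀP(A−BK) = [0.8873 0.8451; 0.8451 7.6620]
P' = Q + AᵀP(A−BK) = [18.8873 -2.1549; -2.1549 8.6620]
tr(P') = 27.5493


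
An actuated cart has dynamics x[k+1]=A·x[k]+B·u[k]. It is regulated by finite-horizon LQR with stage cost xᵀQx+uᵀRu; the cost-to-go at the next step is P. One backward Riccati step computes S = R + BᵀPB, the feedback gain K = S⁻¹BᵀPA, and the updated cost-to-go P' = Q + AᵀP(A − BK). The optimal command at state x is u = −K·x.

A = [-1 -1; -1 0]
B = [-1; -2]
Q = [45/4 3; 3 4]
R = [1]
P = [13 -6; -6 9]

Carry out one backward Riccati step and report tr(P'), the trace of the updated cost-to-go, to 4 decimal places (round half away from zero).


BᵀP = [-1.0000 -12.0000]
S = R + BᵀPB = [1] + [25.0000] = [26.0000]
BᵀPA = [13.0000 1.0000]
K = S⁻¹·BᵀPA = [0.5000 0.0385]
A−BK = [-0.5000 -0.9615; 0.0000 0.0769]
AᵀP(A−BK) = [3.5000 6.5000; 6.5000 12.9615]
P' = Q + AᵀP(A−BK) = [14.7500 9.5000; 9.5000 16.9615]
tr(P') = 31.7115

31.7115


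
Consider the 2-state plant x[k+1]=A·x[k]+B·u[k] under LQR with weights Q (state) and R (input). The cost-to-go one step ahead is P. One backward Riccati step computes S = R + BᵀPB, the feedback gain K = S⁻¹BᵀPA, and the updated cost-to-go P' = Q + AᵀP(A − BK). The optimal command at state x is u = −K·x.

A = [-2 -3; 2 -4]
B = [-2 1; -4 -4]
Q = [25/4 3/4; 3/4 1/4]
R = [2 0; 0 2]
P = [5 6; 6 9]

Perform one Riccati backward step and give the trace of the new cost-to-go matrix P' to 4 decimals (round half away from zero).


11.1983

BᵀP = [-34.0000 -48.0000; -19.0000 -30.0000]
S = R + BᵀPB = [2 0; 0 2] + [260.0000 158.0000; 158.0000 101.0000] = [262.0000 158.0000; 158.0000 103.0000]
BᵀPA = [-28.0000 294.0000; -22.0000 177.0000]
K = S⁻¹·BᵀPA = [0.2928 1.1454; -0.6627 -0.0386]
A−BK = [-0.7517 -0.6706; 0.5203 0.4273]
AᵀP(A−BK) = [1.6182 1.2226; 1.2226 3.0801]
P' = Q + AᵀP(A−BK) = [7.8682 1.9726; 1.9726 3.3301]
tr(P') = 11.1983


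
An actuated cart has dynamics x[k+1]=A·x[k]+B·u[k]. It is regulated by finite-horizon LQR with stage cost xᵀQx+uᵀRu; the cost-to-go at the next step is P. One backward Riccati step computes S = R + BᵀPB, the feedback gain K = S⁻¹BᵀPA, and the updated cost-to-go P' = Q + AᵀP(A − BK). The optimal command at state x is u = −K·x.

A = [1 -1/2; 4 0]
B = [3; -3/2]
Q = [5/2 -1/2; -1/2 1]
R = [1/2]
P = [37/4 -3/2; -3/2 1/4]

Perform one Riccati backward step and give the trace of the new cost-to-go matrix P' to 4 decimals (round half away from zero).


BᵀP = [30.0000 -4.8750]
S = R + BᵀPB = [1/2] + [97.3125] = [97.8125]
BᵀPA = [10.5000 -15.0000]
K = S⁻¹·BᵀPA = [0.1073 -0.1534]
A−BK = [0.6780 -0.0399; 4.1610 -0.2300]
AᵀP(A−BK) = [0.1228 -0.0148; -0.0148 0.0122]
P' = Q + AᵀP(A−BK) = [2.6228 -0.5148; -0.5148 1.0122]
tr(P') = 3.6350

3.6350


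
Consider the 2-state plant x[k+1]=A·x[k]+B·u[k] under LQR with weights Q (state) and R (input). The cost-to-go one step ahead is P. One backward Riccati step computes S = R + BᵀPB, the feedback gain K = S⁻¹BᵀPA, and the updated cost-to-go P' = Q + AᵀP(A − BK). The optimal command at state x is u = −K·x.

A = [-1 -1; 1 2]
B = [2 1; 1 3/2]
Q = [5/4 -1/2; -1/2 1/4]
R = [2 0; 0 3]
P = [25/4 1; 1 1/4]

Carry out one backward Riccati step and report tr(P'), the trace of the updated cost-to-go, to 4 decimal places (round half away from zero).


BᵀP = [13.5000 2.2500; 7.7500 1.3750]
S = R + BᵀPB = [2 0; 0 3] + [29.2500 16.8750; 16.8750 9.8125] = [31.2500 16.8750; 16.8750 12.8125]
BᵀPA = [-11.2500 -9.0000; -6.3750 -5.0000]
K = S⁻¹·BᵀPA = [-0.3162 -0.2676; -0.0811 -0.0378]
A−BK = [-0.2865 -0.4270; 1.4378 2.3243]
AᵀP(A−BK) = [0.4257 0.4986; 0.4986 0.6527]
P' = Q + AᵀP(A−BK) = [1.6757 -0.0014; -0.0014 0.9027]
tr(P') = 2.5784

2.5784


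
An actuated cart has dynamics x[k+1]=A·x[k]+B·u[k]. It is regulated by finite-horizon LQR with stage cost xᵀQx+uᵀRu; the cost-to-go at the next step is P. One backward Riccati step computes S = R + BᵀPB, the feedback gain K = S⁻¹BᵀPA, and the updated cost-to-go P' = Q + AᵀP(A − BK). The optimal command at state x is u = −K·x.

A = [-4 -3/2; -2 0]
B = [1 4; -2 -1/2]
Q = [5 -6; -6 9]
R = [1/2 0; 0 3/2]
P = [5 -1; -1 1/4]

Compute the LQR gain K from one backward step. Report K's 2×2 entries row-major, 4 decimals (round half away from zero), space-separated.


-0.2610 -0.1997 -0.7742 -0.2923

BᵀP = [7.0000 -1.5000; 20.5000 -4.1250]
S = R + BᵀPB = [1/2 0; 0 3/2] + [10.0000 28.7500; 28.7500 84.0625] = [10.5000 28.7500; 28.7500 85.5625]
BᵀPA = [-25.0000 -10.5000; -73.7500 -30.7500]
K = S⁻¹·BᵀPA = [-0.2610 -0.1997; -0.7742 -0.2923]
A−BK = [-0.6420 -0.1311; -2.9091 -0.5455]
AᵀP(A−BK) = [1.3745 0.4515; 0.4515 0.1654]
P' = Q + AᵀP(A−BK) = [6.3745 -5.5485; -5.5485 9.1654]
tr(P') = 15.5399


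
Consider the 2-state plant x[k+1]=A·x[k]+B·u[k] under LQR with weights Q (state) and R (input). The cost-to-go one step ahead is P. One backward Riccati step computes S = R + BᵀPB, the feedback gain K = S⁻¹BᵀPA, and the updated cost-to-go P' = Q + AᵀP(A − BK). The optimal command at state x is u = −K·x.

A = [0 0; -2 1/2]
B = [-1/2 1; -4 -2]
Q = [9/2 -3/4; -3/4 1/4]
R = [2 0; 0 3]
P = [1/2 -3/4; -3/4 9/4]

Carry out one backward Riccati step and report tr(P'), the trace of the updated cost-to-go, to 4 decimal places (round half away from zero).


BᵀP = [2.7500 -8.6250; 2.0000 -5.2500]
S = R + BᵀPB = [2 0; 0 3] + [33.1250 20.0000; 20.0000 12.5000] = [35.1250 20.0000; 20.0000 15.5000]
BᵀPA = [17.2500 -4.3125; 10.5000 -2.6250]
K = S⁻¹·BᵀPA = [0.3972 -0.0993; 0.1649 -0.0412]
A−BK = [0.0338 -0.0084; -0.0814 0.0203]
AᵀP(A−BK) = [0.4167 -0.1042; -0.1042 0.0260]
P' = Q + AᵀP(A−BK) = [4.9167 -0.8542; -0.8542 0.2760]
tr(P') = 5.1927

5.1927


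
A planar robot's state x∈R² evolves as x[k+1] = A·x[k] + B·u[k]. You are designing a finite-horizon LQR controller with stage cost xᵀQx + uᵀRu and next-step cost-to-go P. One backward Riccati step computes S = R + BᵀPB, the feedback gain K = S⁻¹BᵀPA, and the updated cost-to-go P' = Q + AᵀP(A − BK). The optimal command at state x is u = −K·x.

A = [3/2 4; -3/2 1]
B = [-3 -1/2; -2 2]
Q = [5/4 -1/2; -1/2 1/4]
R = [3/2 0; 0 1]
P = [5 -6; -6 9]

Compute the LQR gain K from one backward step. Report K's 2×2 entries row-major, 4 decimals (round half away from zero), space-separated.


-0.2784 -1.0421 -1.0514 -0.7052

BᵀP = [-3.0000 0.0000; -14.5000 21.0000]
S = R + BᵀPB = [3/2 0; 0 1] + [9.0000 1.5000; 1.5000 49.2500] = [10.5000 1.5000; 1.5000 50.2500]
BᵀPA = [-4.5000 -12.0000; -53.2500 -37.0000]
K = S⁻¹·BᵀPA = [-0.2784 -1.0421; -1.0514 -0.7052]
A−BK = [0.1392 0.5211; 0.0460 0.3262]
AᵀP(A−BK) = [1.2607 1.2580; 1.2580 2.4019]
P' = Q + AᵀP(A−BK) = [2.5107 0.7580; 0.7580 2.6519]
tr(P') = 5.1626


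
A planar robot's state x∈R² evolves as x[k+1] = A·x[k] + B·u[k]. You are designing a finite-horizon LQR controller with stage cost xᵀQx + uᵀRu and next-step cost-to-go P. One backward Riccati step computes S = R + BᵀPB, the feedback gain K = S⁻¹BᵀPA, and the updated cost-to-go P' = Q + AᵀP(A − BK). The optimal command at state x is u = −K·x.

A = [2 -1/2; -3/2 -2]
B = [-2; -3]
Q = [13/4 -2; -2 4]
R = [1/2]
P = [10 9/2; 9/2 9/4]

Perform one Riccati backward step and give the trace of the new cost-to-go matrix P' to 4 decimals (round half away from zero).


BᵀP = [-33.5000 -15.7500]
S = R + BᵀPB = [1/2] + [114.2500] = [114.7500]
BᵀPA = [-43.3750 48.2500]
K = S⁻¹·BᵀPA = [-0.3780 0.4205]
A−BK = [1.2440 0.3410; -2.6340 -0.7386]
AᵀP(A−BK) = [1.6669 0.3633; 0.3633 0.2119]
P' = Q + AᵀP(A−BK) = [4.9169 -1.6367; -1.6367 4.2119]
tr(P') = 9.1288

9.1288


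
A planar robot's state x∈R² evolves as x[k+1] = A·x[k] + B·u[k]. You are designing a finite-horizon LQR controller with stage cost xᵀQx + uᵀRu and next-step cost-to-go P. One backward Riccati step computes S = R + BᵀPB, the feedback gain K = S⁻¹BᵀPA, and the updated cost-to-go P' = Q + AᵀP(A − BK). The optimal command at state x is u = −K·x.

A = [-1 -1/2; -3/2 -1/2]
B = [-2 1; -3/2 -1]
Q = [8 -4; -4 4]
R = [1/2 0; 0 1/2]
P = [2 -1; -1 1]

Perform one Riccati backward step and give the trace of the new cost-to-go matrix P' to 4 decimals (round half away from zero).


BᵀP = [-2.5000 0.5000; 3.0000 -2.0000]
S = R + BᵀPB = [1/2 0; 0 1/2] + [4.2500 -3.0000; -3.0000 5.0000] = [4.7500 -3.0000; -3.0000 5.5000]
BᵀPA = [1.7500 1.0000; 0.0000 -0.5000]
K = S⁻¹·BᵀPA = [0.5620 0.2336; 0.3066 0.0365]
A−BK = [-0.1825 -0.0693; -0.3504 -0.1131]
AᵀP(A−BK) = [0.2664 0.0912; 0.0912 0.0347]
P' = Q + AᵀP(A−BK) = [8.2664 -3.9088; -3.9088 4.0347]
tr(P') = 12.3011

12.3011


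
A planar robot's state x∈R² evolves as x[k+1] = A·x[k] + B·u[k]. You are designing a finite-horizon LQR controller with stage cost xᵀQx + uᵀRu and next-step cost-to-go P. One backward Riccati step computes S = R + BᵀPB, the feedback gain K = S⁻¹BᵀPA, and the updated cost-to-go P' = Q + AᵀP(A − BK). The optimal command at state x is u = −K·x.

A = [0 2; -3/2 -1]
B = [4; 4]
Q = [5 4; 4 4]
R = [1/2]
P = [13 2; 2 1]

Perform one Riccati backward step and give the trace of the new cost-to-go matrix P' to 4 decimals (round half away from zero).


BᵀP = [60.0000 12.0000]
S = R + BᵀPB = [1/2] + [288.0000] = [288.5000]
BᵀPA = [-18.0000 108.0000]
K = S⁻¹·BᵀPA = [-0.0624 0.3744]
A−BK = [0.2496 0.5026; -1.2504 -2.4974]
AᵀP(A−BK) = [1.1269 2.2383; 2.2383 4.5702]
P' = Q + AᵀP(A−BK) = [6.1269 6.2383; 6.2383 8.5702]
tr(P') = 14.6971

14.6971


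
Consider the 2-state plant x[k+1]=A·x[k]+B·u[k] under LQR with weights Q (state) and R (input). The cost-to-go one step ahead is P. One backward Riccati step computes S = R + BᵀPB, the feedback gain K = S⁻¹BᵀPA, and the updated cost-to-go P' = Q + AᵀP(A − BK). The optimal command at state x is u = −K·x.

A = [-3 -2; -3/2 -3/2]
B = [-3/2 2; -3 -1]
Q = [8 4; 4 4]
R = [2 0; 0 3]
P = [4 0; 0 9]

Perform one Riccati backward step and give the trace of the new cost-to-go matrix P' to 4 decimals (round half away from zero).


16.8433

BᵀP = [-6.0000 -27.0000; 8.0000 -9.0000]
S = R + BᵀPB = [2 0; 0 3] + [90.0000 15.0000; 15.0000 25.0000] = [92.0000 15.0000; 15.0000 28.0000]
BᵀPA = [58.5000 52.5000; -10.5000 -2.5000]
K = S⁻¹·BᵀPA = [0.7637 0.6412; -0.7841 -0.4328]
A−BK = [-0.2862 -0.1726; 0.0070 -0.0091]
AᵀP(A−BK) = [3.3391 2.1945; 2.1945 1.5041]
P' = Q + AᵀP(A−BK) = [11.3391 6.1945; 6.1945 5.5041]
tr(P') = 16.8433


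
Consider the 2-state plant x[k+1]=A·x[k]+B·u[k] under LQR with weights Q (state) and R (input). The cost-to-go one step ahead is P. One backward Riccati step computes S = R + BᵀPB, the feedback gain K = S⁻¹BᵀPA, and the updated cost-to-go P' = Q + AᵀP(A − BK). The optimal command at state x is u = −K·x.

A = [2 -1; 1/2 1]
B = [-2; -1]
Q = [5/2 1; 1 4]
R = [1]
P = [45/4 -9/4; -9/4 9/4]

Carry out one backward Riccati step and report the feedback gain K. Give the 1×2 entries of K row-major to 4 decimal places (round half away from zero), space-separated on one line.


-1.0032 0.5732

BᵀP = [-20.2500 2.2500]
S = R + BᵀPB = [1] + [38.2500] = [39.2500]
BᵀPA = [-39.3750 22.5000]
K = S⁻¹·BᵀPA = [-1.0032 0.5732]
A−BK = [-0.0064 0.1465; -0.5032 1.5732]
AᵀP(A−BK) = [1.5621 -2.1783; -2.1783 5.1019]
P' = Q + AᵀP(A−BK) = [4.0621 -1.1783; -1.1783 9.1019]
tr(P') = 13.1640


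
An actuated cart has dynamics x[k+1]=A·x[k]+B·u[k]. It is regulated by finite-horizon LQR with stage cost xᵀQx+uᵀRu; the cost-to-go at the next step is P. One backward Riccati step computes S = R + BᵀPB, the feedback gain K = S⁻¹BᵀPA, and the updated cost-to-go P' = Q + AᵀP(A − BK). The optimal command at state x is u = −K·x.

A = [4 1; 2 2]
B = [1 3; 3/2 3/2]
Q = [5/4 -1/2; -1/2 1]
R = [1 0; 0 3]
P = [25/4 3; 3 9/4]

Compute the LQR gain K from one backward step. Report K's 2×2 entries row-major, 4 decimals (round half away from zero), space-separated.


0.8455 0.7019 0.9024 0.2043

BᵀP = [10.7500 6.3750; 23.2500 12.3750]
S = R + BᵀPB = [1 0; 0 3] + [20.3125 41.8125; 41.8125 88.3125] = [21.3125 41.8125; 41.8125 91.3125]
BᵀPA = [55.7500 23.5000; 117.7500 48.0000]
K = S⁻¹·BᵀPA = [0.8455 0.7019; 0.9024 0.2043]
A−BK = [0.4474 -0.3147; -0.6218 0.6408]
AᵀP(A−BK) = [3.6095 0.8171; 0.8171 0.9507]
P' = Q + AᵀP(A−BK) = [4.8595 0.3171; 0.3171 1.9507]
tr(P') = 6.8102


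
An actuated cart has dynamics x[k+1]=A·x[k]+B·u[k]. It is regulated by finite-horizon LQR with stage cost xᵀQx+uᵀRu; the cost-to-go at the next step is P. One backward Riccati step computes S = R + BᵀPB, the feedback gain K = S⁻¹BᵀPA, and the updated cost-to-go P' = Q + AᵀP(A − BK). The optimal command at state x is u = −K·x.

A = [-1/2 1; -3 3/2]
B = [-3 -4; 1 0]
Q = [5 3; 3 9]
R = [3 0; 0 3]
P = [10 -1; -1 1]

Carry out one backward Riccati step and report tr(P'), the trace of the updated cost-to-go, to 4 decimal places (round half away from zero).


22.9537

BᵀP = [-31.0000 4.0000; -40.0000 4.0000]
S = R + BᵀPB = [3 0; 0 3] + [97.0000 124.0000; 124.0000 160.0000] = [100.0000 124.0000; 124.0000 163.0000]
BᵀPA = [3.5000 -25.0000; 8.0000 -34.0000]
K = S⁻¹·BᵀPA = [-0.4562 0.1526; 0.3961 -0.3247]
A−BK = [-0.2841 0.1591; -2.5438 1.3474]
AᵀP(A−BK) = [6.9278 -3.6867; -3.6867 2.0260]
P' = Q + AᵀP(A−BK) = [11.9278 -0.6867; -0.6867 11.0260]
tr(P') = 22.9537


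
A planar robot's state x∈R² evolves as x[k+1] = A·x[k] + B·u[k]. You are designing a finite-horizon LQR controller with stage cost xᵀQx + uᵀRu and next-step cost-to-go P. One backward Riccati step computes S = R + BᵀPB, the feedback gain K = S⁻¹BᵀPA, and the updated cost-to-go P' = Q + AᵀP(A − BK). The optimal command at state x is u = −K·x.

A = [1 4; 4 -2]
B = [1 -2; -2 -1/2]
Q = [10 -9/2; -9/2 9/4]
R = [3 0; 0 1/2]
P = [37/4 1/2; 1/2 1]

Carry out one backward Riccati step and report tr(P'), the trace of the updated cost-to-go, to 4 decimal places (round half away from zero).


BᵀP = [8.2500 -1.5000; -18.7500 -1.5000]
S = R + BᵀPB = [3 0; 0 1/2] + [11.2500 -15.7500; -15.7500 38.2500] = [14.2500 -15.7500; -15.7500 38.7500]
BᵀPA = [2.2500 36.0000; -24.7500 -72.0000]
K = S⁻¹·BᵀPA = [-0.9951 0.8582; -1.0432 -1.5092]
A−BK = [-0.0912 0.1233; 1.4883 -1.0382]
AᵀP(A−BK) = [5.6708 -3.2848; -3.2848 4.4390]
P' = Q + AᵀP(A−BK) = [15.6708 -7.7848; -7.7848 6.6890]
tr(P') = 22.3597

22.3597


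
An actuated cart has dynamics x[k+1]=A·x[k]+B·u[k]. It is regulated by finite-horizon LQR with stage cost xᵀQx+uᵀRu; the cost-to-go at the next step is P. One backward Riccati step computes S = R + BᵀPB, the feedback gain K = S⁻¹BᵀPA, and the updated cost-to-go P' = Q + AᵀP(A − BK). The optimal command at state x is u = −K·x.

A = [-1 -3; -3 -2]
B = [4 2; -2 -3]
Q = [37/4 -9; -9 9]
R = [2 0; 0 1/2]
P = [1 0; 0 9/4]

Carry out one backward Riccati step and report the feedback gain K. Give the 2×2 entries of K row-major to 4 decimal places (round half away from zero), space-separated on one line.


BᵀP = [4.0000 -4.5000; 2.0000 -6.7500]
S = R + BᵀPB = [2 0; 0 1/2] + [25.0000 21.5000; 21.5000 24.2500] = [27.0000 21.5000; 21.5000 24.7500]
BᵀPA = [9.5000 -3.0000; 18.2500 7.5000]
K = S⁻¹·BᵀPA = [-0.7633 -1.1432; 1.4005 1.2961]
A−BK = [-0.7476 -1.0194; -0.3252 -0.3981]
AᵀP(A−BK) = [2.9430 3.7063; 3.7063 4.8495]
P' = Q + AᵀP(A−BK) = [12.1930 -5.2937; -5.2937 13.8495]
tr(P') = 26.0425

-0.7633 -1.1432 1.4005 1.2961


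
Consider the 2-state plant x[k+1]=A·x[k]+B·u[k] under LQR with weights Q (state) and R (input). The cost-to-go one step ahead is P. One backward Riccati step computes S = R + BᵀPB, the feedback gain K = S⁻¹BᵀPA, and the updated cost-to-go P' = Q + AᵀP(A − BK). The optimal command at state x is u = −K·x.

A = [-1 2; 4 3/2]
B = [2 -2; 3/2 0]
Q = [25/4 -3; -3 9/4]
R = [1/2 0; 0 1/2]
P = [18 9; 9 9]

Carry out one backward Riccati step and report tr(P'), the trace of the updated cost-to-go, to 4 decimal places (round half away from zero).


BᵀP = [49.5000 31.5000; -36.0000 -18.0000]
S = R + BᵀPB = [1/2 0; 0 1/2] + [146.2500 -99.0000; -99.0000 72.0000] = [146.7500 -99.0000; -99.0000 72.5000]
BᵀPA = [76.5000 146.2500; -36.0000 -99.0000]
K = S⁻¹·BᵀPA = [2.3644 0.9568; 2.7321 -0.0590]
A−BK = [-0.2646 -0.0316; 0.4534 0.0649]
AᵀP(A−BK) = [7.4783 1.1822; 1.1822 0.4784]
P' = Q + AᵀP(A−BK) = [13.7283 -1.8178; -1.8178 2.7284]
tr(P') = 16.4567

16.4567


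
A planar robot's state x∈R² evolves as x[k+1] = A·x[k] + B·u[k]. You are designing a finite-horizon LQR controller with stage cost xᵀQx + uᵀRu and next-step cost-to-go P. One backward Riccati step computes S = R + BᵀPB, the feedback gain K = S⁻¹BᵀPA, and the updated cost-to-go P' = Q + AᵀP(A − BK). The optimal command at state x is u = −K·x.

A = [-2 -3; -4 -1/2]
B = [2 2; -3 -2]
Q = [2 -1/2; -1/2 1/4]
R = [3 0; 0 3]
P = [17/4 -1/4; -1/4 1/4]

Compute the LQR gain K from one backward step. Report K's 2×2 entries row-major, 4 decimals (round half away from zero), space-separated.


BᵀP = [9.2500 -1.2500; 9.0000 -1.0000]
S = R + BᵀPB = [3 0; 0 3] + [22.2500 21.0000; 21.0000 20.0000] = [25.2500 21.0000; 21.0000 23.0000]
BᵀPA = [-13.5000 -27.1250; -14.0000 -26.5000]
K = S⁻¹·BᵀPA = [-0.1181 -0.4821; -0.5009 -0.7120]
A−BK = [-0.7621 -0.6118; -5.3560 -3.3703]
AᵀP(A−BK) = [8.3936 6.2737; 6.2737 5.6176]
P' = Q + AᵀP(A−BK) = [10.3936 5.7737; 5.7737 5.8676]
tr(P') = 16.2612

-0.1181 -0.4821 -0.5009 -0.7120


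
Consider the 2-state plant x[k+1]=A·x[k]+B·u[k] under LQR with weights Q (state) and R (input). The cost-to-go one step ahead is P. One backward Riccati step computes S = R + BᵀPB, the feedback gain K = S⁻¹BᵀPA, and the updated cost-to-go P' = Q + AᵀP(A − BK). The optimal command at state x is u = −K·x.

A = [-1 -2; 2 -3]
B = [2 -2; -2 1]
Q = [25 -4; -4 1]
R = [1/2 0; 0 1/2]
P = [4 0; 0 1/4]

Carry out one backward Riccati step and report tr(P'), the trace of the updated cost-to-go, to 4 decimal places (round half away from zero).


BᵀP = [8.0000 -0.5000; -8.0000 0.2500]
S = R + BᵀPB = [1/2 0; 0 1/2] + [17.0000 -16.5000; -16.5000 16.2500] = [17.5000 -16.5000; -16.5000 16.7500]
BᵀPA = [-9.0000 -14.5000; 8.5000 15.2500]
K = S⁻¹·BᵀPA = [-0.5030 0.4192; 0.0120 1.3234]
A−BK = [0.0299 -0.1916; 0.9820 -3.4850]
AᵀP(A−BK) = [0.3713 -0.9760; -0.9760 4.1467]
P' = Q + AᵀP(A−BK) = [25.3713 -4.9760; -4.9760 5.1467]
tr(P') = 30.5180

30.5180


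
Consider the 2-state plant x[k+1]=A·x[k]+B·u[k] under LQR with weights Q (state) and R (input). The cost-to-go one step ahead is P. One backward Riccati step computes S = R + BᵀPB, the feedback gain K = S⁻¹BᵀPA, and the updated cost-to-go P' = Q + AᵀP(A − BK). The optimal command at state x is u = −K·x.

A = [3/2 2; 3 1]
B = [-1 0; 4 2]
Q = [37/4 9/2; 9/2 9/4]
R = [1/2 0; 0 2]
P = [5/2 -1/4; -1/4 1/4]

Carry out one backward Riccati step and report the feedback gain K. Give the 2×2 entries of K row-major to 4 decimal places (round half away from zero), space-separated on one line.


-0.3072 -0.7711 0.5060 0.4759

BᵀP = [-3.5000 1.2500; -0.5000 0.5000]
S = R + BᵀPB = [1/2 0; 0 2] + [8.5000 2.5000; 2.5000 1.0000] = [9.0000 2.5000; 2.5000 3.0000]
BᵀPA = [-1.5000 -5.7500; 0.7500 -0.5000]
K = S⁻¹·BᵀPA = [-0.3072 -0.7711; 0.5060 0.4759]
A−BK = [1.1928 1.2289; 3.2169 3.1325]
AᵀP(A−BK) = [4.7846 4.8614; 4.8614 5.0542]
P' = Q + AᵀP(A−BK) = [14.0346 9.3614; 9.3614 7.3042]
tr(P') = 21.3389


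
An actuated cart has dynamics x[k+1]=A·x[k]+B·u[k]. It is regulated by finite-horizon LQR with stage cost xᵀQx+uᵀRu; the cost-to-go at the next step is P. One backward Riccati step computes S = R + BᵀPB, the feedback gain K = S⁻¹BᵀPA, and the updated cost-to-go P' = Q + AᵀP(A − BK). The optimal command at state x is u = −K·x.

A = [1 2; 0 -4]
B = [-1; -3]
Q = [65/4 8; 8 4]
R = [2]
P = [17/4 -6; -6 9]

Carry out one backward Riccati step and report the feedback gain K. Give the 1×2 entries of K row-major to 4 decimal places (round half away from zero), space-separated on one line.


0.2683 2.1756

BᵀP = [13.7500 -21.0000]
S = R + BᵀPB = [2] + [49.2500] = [51.2500]
BᵀPA = [13.7500 111.5000]
K = S⁻¹·BᵀPA = [0.2683 2.1756]
A−BK = [1.2683 4.1756; 0.8049 2.5268]
AᵀP(A−BK) = [0.5610 2.5854; 2.5854 14.4195]
P' = Q + AᵀP(A−BK) = [16.8110 10.5854; 10.5854 18.4195]
tr(P') = 35.2305


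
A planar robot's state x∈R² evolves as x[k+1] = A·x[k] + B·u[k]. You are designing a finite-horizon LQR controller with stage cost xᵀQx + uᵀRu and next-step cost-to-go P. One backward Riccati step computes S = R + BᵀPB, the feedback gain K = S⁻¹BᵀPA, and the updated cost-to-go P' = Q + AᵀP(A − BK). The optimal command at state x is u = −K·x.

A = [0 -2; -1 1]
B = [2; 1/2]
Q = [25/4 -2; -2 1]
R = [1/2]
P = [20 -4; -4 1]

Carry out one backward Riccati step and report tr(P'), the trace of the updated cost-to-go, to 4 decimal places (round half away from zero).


8.6383

BᵀP = [38.0000 -7.5000]
S = R + BᵀPB = [1/2] + [72.2500] = [72.7500]
BᵀPA = [7.5000 -83.5000]
K = S⁻¹·BᵀPA = [0.1031 -1.1478]
A−BK = [-0.2062 0.2955; -1.0515 1.5739]
AᵀP(A−BK) = [0.2268 -0.3918; -0.3918 1.1615]
P' = Q + AᵀP(A−BK) = [6.4768 -2.3918; -2.3918 2.1615]
tr(P') = 8.6383


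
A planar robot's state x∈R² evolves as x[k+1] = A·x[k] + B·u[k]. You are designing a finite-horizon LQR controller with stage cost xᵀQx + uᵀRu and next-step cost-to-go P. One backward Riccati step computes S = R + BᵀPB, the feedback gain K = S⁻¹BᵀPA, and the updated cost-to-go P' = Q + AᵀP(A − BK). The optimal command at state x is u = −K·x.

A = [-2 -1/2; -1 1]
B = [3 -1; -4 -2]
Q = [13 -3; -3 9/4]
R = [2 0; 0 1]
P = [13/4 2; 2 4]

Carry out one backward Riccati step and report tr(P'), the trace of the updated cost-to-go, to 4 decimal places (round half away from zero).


BᵀP = [1.7500 -10.0000; -7.2500 -10.0000]
S = R + BᵀPB = [2 0; 0 1] + [45.2500 18.2500; 18.2500 27.2500] = [47.2500 18.2500; 18.2500 28.2500]
BᵀPA = [6.5000 -10.8750; 24.5000 -6.3750]
K = S⁻¹·BᵀPA = [-0.2630 -0.1905; 1.0372 -0.1026]
A−BK = [-0.1737 -0.0309; 0.0222 0.0327]
AᵀP(A−BK) = [1.2987 0.0015; 0.0015 0.0865]
P' = Q + AᵀP(A−BK) = [14.2987 -2.9985; -2.9985 2.3365]
tr(P') = 16.6352

16.6352
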